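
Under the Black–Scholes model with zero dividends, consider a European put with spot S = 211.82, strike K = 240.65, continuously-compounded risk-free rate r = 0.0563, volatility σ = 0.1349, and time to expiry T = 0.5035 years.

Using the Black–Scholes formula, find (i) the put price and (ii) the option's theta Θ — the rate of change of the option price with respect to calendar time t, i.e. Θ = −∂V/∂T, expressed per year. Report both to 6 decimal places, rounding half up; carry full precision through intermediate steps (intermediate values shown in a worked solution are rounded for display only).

σ√T = 0.1349·√0.5035 = 0.095722
d₁ = (ln(S/K) + (r+σ²/2)T) / (σ√T) = (ln(211.82/240.65) + (0.0563+0.1349²/2)·0.5035) / 0.095722 = (-0.127607 + 0.032928) / 0.095722 = -0.989097
d₂ = d₁ − σ√T = -0.989097 − 0.095722 = -1.084819
e^{−rT} = e^{−0.0563·0.5035} = 0.972051
N(−d₁) = 0.838692,  N(−d₂) = 0.860999
Put price V = K·e^{−rT}·N(−d₂) − S·N(−d₁) = 201.408411 − 177.651780 = 23.756631
φ(d₁) = (1/√(2π))·e^{−d₁²/2} = 0.244609
Θ = −S·φ(d₁)·σ/(2√T) + r·K·e^{−rT}·N(−d₂) = −4.925170 + 11.339294 = 6.414123

price = 23.756631
Θ = 6.414123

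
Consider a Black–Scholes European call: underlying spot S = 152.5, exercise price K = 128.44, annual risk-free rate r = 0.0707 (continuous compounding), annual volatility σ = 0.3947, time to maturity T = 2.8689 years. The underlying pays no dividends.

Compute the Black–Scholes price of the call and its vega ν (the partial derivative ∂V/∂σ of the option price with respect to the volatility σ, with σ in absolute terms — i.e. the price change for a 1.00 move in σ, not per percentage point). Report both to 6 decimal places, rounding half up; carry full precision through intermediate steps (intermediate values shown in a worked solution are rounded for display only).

σ√T = 0.3947·√2.8689 = 0.668536
d₁ = (ln(S/K) + (r+σ²/2)T) / (σ√T) = (ln(152.5/128.44) + (0.0707+0.3947²/2)·2.8689) / 0.668536 = (0.171703 + 0.426301) / 0.668536 = 0.894498
d₂ = d₁ − σ√T = 0.894498 − 0.668536 = 0.225962
e^{−rT} = e^{−0.0707·2.8689} = 0.816416
N(d₁) = 0.814472,  N(d₂) = 0.589385
Call price V = S·N(d₁) − K·e^{−rT}·N(d₂) = 124.207020 − 61.803138 = 62.403881
φ(d₁) = (1/√(2π))·e^{−d₁²/2} = 0.267402
ν = S·φ(d₁)·√T = 69.070453

price = 62.403881
ν = 69.070453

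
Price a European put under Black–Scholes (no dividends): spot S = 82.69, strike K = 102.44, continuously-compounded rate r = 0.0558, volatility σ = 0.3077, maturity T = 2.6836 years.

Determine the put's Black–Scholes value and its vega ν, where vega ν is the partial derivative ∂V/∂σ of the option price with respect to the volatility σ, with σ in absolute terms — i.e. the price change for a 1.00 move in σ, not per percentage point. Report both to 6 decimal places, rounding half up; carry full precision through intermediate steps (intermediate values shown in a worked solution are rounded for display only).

σ√T = 0.3077·√2.6836 = 0.504065
d₁ = (ln(S/K) + (r+σ²/2)T) / (σ√T) = (ln(82.69/102.44) + (0.0558+0.3077²/2)·2.6836) / 0.504065 = (-0.214179 + 0.276786) / 0.504065 = 0.124204
d₂ = d₁ − σ√T = 0.124204 − 0.504065 = -0.379861
e^{−rT} = e^{−0.0558·2.6836} = 0.860928
N(−d₁) = 0.450577,  N(−d₂) = 0.647976
Put price V = K·e^{−rT}·N(−d₂) − S·N(−d₁) = 57.147182 − 37.258196 = 19.888987
φ(d₁) = (1/√(2π))·e^{−d₁²/2} = 0.395877
ν = S·φ(d₁)·√T = 53.625591

price = 19.888987
ν = 53.625591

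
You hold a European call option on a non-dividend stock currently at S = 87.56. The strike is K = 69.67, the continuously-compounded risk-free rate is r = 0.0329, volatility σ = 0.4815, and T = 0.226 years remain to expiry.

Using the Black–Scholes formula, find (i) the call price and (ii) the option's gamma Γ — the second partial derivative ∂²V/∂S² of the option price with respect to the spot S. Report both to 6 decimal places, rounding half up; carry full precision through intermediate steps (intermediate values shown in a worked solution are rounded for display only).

σ√T = 0.4815·√0.226 = 0.228902
d₁ = (ln(S/K) + (r+σ²/2)T) / (σ√T) = (ln(87.56/69.67) + (0.0329+0.4815²/2)·0.226) / 0.228902 = (0.228554 + 0.033634) / 0.228902 = 1.145414
d₂ = d₁ − σ√T = 1.145414 − 0.228902 = 0.916511
e^{−rT} = e^{−0.0329·0.226} = 0.992592
N(d₁) = 0.873981,  N(d₂) = 0.820301
Call price V = S·N(d₁) − K·e^{−rT}·N(d₂) = 76.525783 − 56.726981 = 19.798802
φ(d₁) = (1/√(2π))·e^{−d₁²/2} = 0.207023
Γ = φ(d₁) / (S·σ·√T) = 0.010329

price = 19.798802
Γ = 0.010329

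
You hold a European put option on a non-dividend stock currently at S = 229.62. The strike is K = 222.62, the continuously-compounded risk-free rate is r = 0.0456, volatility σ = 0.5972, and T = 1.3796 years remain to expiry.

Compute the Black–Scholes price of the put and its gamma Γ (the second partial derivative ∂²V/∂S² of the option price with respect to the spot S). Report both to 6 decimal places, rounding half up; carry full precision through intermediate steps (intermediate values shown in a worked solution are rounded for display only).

σ√T = 0.5972·√1.3796 = 0.701449
d₁ = (ln(S/K) + (r+σ²/2)T) / (σ√T) = (ln(229.62/222.62) + (0.0456+0.5972²/2)·1.3796) / 0.701449 = (0.030959 + 0.308925) / 0.701449 = 0.484547
d₂ = d₁ − σ√T = 0.484547 − 0.701449 = -0.216903
e^{−rT} = e^{−0.0456·1.3796} = 0.939028
N(−d₁) = 0.313999,  N(−d₂) = 0.585858
Put price V = K·e^{−rT}·N(−d₂) − S·N(−d₁) = 122.471540 − 72.100454 = 50.371086
φ(d₁) = (1/√(2π))·e^{−d₁²/2} = 0.354754
Γ = φ(d₁) / (S·σ·√T) = 0.002203

price = 50.371086
Γ = 0.002203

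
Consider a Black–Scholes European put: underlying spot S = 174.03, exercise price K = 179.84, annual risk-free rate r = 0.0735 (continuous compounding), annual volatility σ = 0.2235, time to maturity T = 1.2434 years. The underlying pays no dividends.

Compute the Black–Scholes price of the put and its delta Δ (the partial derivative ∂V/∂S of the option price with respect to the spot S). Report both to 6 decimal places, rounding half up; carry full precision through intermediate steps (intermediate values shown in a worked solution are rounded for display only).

σ√T = 0.2235·√1.2434 = 0.249220
d₁ = (ln(S/K) + (r+σ²/2)T) / (σ√T) = (ln(174.03/179.84) + (0.0735+0.2235²/2)·1.2434) / 0.249220 = (-0.032840 + 0.122445) / 0.249220 = 0.359543
d₂ = d₁ − σ√T = 0.359543 − 0.249220 = 0.110323
e^{−rT} = e^{−0.0735·1.2434} = 0.912662
N(−d₁) = 0.359594,  N(−d₂) = 0.456077
Put price V = K·e^{−rT}·N(−d₂) − S·N(−d₁) = 74.857262 − 62.580217 = 12.277045
Δ = −N(−d₁) = -0.359594

price = 12.277045
Δ = -0.359594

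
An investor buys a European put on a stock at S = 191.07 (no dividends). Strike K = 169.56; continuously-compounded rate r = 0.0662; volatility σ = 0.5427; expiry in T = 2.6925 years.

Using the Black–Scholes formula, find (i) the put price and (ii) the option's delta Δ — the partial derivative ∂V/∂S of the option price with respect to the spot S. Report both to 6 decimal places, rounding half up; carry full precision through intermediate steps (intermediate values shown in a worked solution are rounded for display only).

σ√T = 0.5427·√2.6925 = 0.890508
d₁ = (ln(S/K) + (r+σ²/2)T) / (σ√T) = (ln(191.07/169.56) + (0.0662+0.5427²/2)·2.6925) / 0.890508 = (0.119433 + 0.574745) / 0.890508 = 0.779531
d₂ = d₁ − σ√T = 0.779531 − 0.890508 = -0.110977
e^{−rT} = e^{−0.0662·2.6925} = 0.836739
N(−d₁) = 0.217833,  N(−d₂) = 0.544183
Put price V = K·e^{−rT}·N(−d₂) − S·N(−d₁) = 77.207206 − 41.621437 = 35.585769
Δ = −N(−d₁) = -0.217833

price = 35.585769
Δ = -0.217833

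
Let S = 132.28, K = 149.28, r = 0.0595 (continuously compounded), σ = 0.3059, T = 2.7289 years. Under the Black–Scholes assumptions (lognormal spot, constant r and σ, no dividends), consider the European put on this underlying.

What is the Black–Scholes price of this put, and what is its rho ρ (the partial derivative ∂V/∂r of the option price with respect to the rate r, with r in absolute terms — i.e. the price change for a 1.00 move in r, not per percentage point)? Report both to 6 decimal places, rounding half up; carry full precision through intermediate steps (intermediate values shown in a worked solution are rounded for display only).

price = 23.248895
ρ = -196.615175

σ√T = 0.3059·√2.7289 = 0.505328
d₁ = (ln(S/K) + (r+σ²/2)T) / (σ√T) = (ln(132.28/149.28) + (0.0595+0.3059²/2)·2.7289) / 0.505328 = (-0.120903 + 0.290048) / 0.505328 = 0.334723
d₂ = d₁ − σ√T = 0.334723 − 0.505328 = -0.170605
e^{−rT} = e^{−0.0595·2.7289} = 0.850127
N(−d₁) = 0.368917,  N(−d₂) = 0.567733
Put price V = K·e^{−rT}·N(−d₂) − S·N(−d₁) = 72.049242 − 48.800346 = 23.248895
ρ = −K·T·e^{−rT}·N(−d₂) = -196.615175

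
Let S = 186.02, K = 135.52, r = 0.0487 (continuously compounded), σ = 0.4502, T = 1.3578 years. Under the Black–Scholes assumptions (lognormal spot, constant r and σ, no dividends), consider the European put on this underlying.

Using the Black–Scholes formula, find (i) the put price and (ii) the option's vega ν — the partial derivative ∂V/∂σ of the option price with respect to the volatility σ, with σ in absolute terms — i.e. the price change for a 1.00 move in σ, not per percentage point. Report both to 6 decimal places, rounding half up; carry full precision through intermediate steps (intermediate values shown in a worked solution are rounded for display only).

price = 10.730262
ν = 52.862772

σ√T = 0.4502·√1.3578 = 0.524594
d₁ = (ln(S/K) + (r+σ²/2)T) / (σ√T) = (ln(186.02/135.52) + (0.0487+0.4502²/2)·1.3578) / 0.524594 = (0.316735 + 0.203724) / 0.524594 = 0.992118
d₂ = d₁ − σ√T = 0.992118 − 0.524594 = 0.467524
e^{−rT} = e^{−0.0487·1.3578} = 0.936014
N(−d₁) = 0.160570,  N(−d₂) = 0.320063
Put price V = K·e^{−rT}·N(−d₂) − S·N(−d₁) = 40.599485 − 29.869223 = 10.730262
φ(d₁) = (1/√(2π))·e^{−d₁²/2} = 0.243878
ν = S·φ(d₁)·√T = 52.862772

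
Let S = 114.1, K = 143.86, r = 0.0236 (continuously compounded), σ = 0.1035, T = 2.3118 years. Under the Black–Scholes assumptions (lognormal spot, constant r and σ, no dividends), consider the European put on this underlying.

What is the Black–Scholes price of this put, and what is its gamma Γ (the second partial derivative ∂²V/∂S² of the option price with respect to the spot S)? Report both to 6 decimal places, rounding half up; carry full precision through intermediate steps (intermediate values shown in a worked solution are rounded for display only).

price = 23.397187
Γ = 0.012838

σ√T = 0.1035·√2.3118 = 0.157368
d₁ = (ln(S/K) + (r+σ²/2)T) / (σ√T) = (ln(114.1/143.86) + (0.0236+0.1035²/2)·2.3118) / 0.157368 = (-0.231765 + 0.066941) / 0.157368 = -1.047385
d₂ = d₁ − σ√T = -1.047385 − 0.157368 = -1.204753
e^{−rT} = e^{−0.0236·2.3118} = 0.946903
N(−d₁) = 0.852539,  N(−d₂) = 0.885851
Put price V = K·e^{−rT}·N(−d₂) − S·N(−d₁) = 120.671893 − 97.274706 = 23.397187
φ(d₁) = (1/√(2π))·e^{−d₁²/2} = 0.230513
Γ = φ(d₁) / (S·σ·√T) = 0.012838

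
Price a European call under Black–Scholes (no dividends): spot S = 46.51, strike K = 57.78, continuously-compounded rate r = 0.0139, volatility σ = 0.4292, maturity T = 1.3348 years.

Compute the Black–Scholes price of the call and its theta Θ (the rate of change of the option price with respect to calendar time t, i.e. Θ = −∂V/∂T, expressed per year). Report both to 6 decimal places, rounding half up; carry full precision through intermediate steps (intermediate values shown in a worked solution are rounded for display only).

price = 5.781970
Θ = -3.610571

σ√T = 0.4292·√1.3348 = 0.495870
d₁ = (ln(S/K) + (r+σ²/2)T) / (σ√T) = (ln(46.51/57.78) + (0.0139+0.4292²/2)·1.3348) / 0.495870 = (-0.216975 + 0.141497) / 0.495870 = -0.152214
d₂ = d₁ − σ√T = -0.152214 − 0.495870 = -0.648083
e^{−rT} = e^{−0.0139·1.3348} = 0.981617
N(d₁) = 0.439509,  N(d₂) = 0.258465
Call price V = S·N(d₁) − K·e^{−rT}·N(d₂) = 20.441576 − 14.659606 = 5.781970
φ(d₁) = (1/√(2π))·e^{−d₁²/2} = 0.394347
Θ = −S·φ(d₁)·σ/(2√T) − r·K·e^{−rT}·N(d₂) = −3.406802 − 0.203769 = -3.610571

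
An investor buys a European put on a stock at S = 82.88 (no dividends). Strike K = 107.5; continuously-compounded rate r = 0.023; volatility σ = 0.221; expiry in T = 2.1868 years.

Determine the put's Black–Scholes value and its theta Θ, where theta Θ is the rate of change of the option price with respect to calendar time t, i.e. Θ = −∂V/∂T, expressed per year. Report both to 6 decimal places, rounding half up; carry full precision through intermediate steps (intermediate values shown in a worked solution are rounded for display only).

σ√T = 0.221·√2.1868 = 0.326811
d₁ = (ln(S/K) + (r+σ²/2)T) / (σ√T) = (ln(82.88/107.5) + (0.023+0.221²/2)·2.1868) / 0.326811 = (-0.260097 + 0.103699) / 0.326811 = -0.478558
d₂ = d₁ − σ√T = -0.478558 − 0.326811 = -0.805369
e^{−rT} = e^{−0.023·2.1868} = 0.950948
N(−d₁) = 0.683873,  N(−d₂) = 0.789697
Put price V = K·e^{−rT}·N(−d₂) − S·N(−d₁) = 80.728194 − 56.679418 = 24.048776
φ(d₁) = (1/√(2π))·e^{−d₁²/2} = 0.355778
Θ = −S·φ(d₁)·σ/(2√T) + r·K·e^{−rT}·N(−d₂) = −2.203368 + 1.856748 = -0.346620

price = 24.048776
Θ = -0.346620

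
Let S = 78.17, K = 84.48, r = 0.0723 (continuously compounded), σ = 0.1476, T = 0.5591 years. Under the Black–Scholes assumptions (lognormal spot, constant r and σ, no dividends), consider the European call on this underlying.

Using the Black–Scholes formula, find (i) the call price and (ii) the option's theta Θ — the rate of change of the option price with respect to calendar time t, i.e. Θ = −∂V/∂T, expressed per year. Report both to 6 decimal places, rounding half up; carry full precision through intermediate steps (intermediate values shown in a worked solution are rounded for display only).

price = 2.220721
Θ = -4.995952

σ√T = 0.1476·√0.5591 = 0.110365
d₁ = (ln(S/K) + (r+σ²/2)T) / (σ√T) = (ln(78.17/84.48) + (0.0723+0.1476²/2)·0.5591) / 0.110365 = (-0.077629 + 0.046513) / 0.110365 = -0.281935
d₂ = d₁ − σ√T = -0.281935 − 0.110365 = -0.392300
e^{−rT} = e^{−0.0723·0.5591} = 0.960383
N(d₁) = 0.388997,  N(d₂) = 0.347418
Call price V = S·N(d₁) − K·e^{−rT}·N(d₂) = 30.407870 − 28.187149 = 2.220721
φ(d₁) = (1/√(2π))·e^{−d₁²/2} = 0.383398
Θ = −S·φ(d₁)·σ/(2√T) − r·K·e^{−rT}·N(d₂) = −2.958022 − 2.037931 = -4.995952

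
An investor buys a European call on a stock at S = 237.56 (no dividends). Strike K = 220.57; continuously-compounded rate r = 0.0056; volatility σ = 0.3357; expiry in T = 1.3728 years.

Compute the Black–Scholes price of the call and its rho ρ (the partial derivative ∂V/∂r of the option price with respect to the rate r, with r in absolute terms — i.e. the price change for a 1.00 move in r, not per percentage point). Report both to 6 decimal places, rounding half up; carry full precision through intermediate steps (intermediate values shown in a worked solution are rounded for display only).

price = 45.679390
ρ = 151.623207

σ√T = 0.3357·√1.3728 = 0.393328
d₁ = (ln(S/K) + (r+σ²/2)T) / (σ√T) = (ln(237.56/220.57) + (0.0056+0.3357²/2)·1.3728) / 0.393328 = (0.074205 + 0.085041) / 0.393328 = 0.404869
d₂ = d₁ − σ√T = 0.404869 − 0.393328 = 0.011541
e^{−rT} = e^{−0.0056·1.3728} = 0.992342
N(d₁) = 0.657213,  N(d₂) = 0.504604
Call price V = S·N(d₁) − K·e^{−rT}·N(d₂) = 156.127530 − 110.448140 = 45.679390
ρ = K·T·e^{−rT}·N(d₂) = 151.623207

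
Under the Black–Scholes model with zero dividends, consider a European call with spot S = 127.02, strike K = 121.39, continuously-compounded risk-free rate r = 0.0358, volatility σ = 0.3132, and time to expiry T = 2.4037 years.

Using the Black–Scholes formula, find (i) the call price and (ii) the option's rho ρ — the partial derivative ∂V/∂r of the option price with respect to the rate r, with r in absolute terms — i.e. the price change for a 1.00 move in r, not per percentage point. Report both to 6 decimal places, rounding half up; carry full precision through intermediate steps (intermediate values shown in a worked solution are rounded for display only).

σ√T = 0.3132·√2.4037 = 0.485581
d₁ = (ln(S/K) + (r+σ²/2)T) / (σ√T) = (ln(127.02/121.39) + (0.0358+0.3132²/2)·2.4037) / 0.485581 = (0.045336 + 0.203947) / 0.485581 = 0.513370
d₂ = d₁ − σ√T = 0.513370 − 0.485581 = 0.027789
e^{−rT} = e^{−0.0358·2.4037} = 0.917546
N(d₁) = 0.696154,  N(d₂) = 0.511085
Call price V = S·N(d₁) − K·e^{−rT}·N(d₂) = 88.425470 − 56.925105 = 31.500364
ρ = K·T·e^{−rT}·N(d₂) = 136.830876

price = 31.500364
ρ = 136.830876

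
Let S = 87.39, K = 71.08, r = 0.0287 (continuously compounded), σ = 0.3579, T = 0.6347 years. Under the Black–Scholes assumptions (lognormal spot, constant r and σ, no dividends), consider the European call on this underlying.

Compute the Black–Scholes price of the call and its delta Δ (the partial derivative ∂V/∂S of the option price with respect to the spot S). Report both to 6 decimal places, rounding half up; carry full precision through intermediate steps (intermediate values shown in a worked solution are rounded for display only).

σ√T = 0.3579·√0.6347 = 0.285132
d₁ = (ln(S/K) + (r+σ²/2)T) / (σ√T) = (ln(87.39/71.08) + (0.0287+0.3579²/2)·0.6347) / 0.285132 = (0.206575 + 0.058866) / 0.285132 = 0.930940
d₂ = d₁ − σ√T = 0.930940 − 0.285132 = 0.645808
e^{−rT} = e^{−0.0287·0.6347} = 0.981949
N(d₁) = 0.824058,  N(d₂) = 0.740798
Call price V = S·N(d₁) − K·e^{−rT}·N(d₂) = 72.014410 − 51.705449 = 20.308961
Δ = N(d₁) = 0.824058

price = 20.308961
Δ = 0.824058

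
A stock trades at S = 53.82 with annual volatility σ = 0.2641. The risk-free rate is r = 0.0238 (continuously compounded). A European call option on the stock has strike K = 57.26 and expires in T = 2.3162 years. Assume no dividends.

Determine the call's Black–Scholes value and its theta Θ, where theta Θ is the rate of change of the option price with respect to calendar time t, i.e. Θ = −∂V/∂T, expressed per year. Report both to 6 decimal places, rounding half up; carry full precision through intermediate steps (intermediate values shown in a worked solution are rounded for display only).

σ√T = 0.2641·√2.3162 = 0.401936
d₁ = (ln(S/K) + (r+σ²/2)T) / (σ√T) = (ln(53.82/57.26) + (0.0238+0.2641²/2)·2.3162) / 0.401936 = (-0.061957 + 0.135902) / 0.401936 = 0.183971
d₂ = d₁ − σ√T = 0.183971 − 0.401936 = -0.217965
e^{−rT} = e^{−0.0238·2.3162} = 0.946366
N(d₁) = 0.572982,  N(d₂) = 0.413728
Call price V = S·N(d₁) − K·e^{−rT}·N(d₂) = 30.837887 − 22.419500 = 8.418386
φ(d₁) = (1/√(2π))·e^{−d₁²/2} = 0.392248
Θ = −S·φ(d₁)·σ/(2√T) − r·K·e^{−rT}·N(d₂) = −1.831702 − 0.533584 = -2.365286

price = 8.418386
Θ = -2.365286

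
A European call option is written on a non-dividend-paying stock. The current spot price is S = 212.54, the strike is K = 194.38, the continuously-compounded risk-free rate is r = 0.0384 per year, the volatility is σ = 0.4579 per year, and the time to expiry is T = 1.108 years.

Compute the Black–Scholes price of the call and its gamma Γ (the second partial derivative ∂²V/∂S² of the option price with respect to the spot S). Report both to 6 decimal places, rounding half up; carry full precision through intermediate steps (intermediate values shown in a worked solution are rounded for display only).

σ√T = 0.4579·√1.108 = 0.481993
d₁ = (ln(S/K) + (r+σ²/2)T) / (σ√T) = (ln(212.54/194.38) + (0.0384+0.4579²/2)·1.108) / 0.481993 = (0.089315 + 0.158706) / 0.481993 = 0.514574
d₂ = d₁ − σ√T = 0.514574 − 0.481993 = 0.032581
e^{−rT} = e^{−0.0384·1.108} = 0.958345
N(d₁) = 0.696575,  N(d₂) = 0.512996
Call price V = S·N(d₁) − K·e^{−rT}·N(d₂) = 148.049967 − 95.562454 = 52.487514
φ(d₁) = (1/√(2π))·e^{−d₁²/2} = 0.349472
Γ = φ(d₁) / (S·σ·√T) = 0.003411

price = 52.487514
Γ = 0.003411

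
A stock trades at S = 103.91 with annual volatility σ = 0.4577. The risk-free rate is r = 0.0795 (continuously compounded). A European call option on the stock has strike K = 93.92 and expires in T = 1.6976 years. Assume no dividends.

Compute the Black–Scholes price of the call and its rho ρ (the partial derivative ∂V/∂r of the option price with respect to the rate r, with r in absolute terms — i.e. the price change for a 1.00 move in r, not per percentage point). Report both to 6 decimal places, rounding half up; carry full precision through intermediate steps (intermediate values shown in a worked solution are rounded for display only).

σ√T = 0.4577·√1.6976 = 0.596346
d₁ = (ln(S/K) + (r+σ²/2)T) / (σ√T) = (ln(103.91/93.92) + (0.0795+0.4577²/2)·1.6976) / 0.596346 = (0.101082 + 0.312774) / 0.596346 = 0.693985
d₂ = d₁ − σ√T = 0.693985 − 0.596346 = 0.097639
e^{−rT} = e^{−0.0795·1.6976} = 0.873752
N(d₁) = 0.756154,  N(d₂) = 0.538890
Call price V = S·N(d₁) − K·e^{−rT}·N(d₂) = 78.571984 − 44.222826 = 34.349159
ρ = K·T·e^{−rT}·N(d₂) = 75.072669

price = 34.349159
ρ = 75.072669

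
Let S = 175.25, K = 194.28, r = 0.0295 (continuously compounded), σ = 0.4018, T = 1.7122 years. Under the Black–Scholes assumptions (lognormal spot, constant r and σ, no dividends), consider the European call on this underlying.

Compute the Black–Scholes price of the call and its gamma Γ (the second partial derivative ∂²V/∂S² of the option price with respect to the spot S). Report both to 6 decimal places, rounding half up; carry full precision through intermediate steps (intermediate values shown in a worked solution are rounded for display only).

σ√T = 0.4018·√1.7122 = 0.525760
d₁ = (ln(S/K) + (r+σ²/2)T) / (σ√T) = (ln(175.25/194.28) + (0.0295+0.4018²/2)·1.7122) / 0.525760 = (-0.103087 + 0.188721) / 0.525760 = 0.162878
d₂ = d₁ − σ√T = 0.162878 − 0.525760 = -0.362882
e^{−rT} = e^{−0.0295·1.7122} = 0.950745
N(d₁) = 0.564693,  N(d₂) = 0.358347
Call price V = S·N(d₁) − K·e^{−rT}·N(d₂) = 98.962392 − 66.190433 = 32.771959
φ(d₁) = (1/√(2π))·e^{−d₁²/2} = 0.393685
Γ = φ(d₁) / (S·σ·√T) = 0.004273

price = 32.771959
Γ = 0.004273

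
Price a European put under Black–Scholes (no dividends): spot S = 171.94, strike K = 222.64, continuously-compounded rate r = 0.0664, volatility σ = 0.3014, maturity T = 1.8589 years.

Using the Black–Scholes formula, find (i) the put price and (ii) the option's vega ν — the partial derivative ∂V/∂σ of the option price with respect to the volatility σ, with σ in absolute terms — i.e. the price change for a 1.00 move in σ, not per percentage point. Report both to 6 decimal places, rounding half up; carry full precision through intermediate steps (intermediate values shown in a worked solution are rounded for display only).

σ√T = 0.3014·√1.8589 = 0.410933
d₁ = (ln(S/K) + (r+σ²/2)T) / (σ√T) = (ln(171.94/222.64) + (0.0664+0.3014²/2)·1.8589) / 0.410933 = (-0.258411 + 0.207864) / 0.410933 = -0.123004
d₂ = d₁ − σ√T = -0.123004 − 0.410933 = -0.533937
e^{−rT} = e^{−0.0664·1.8589} = 0.883883
N(−d₁) = 0.548948,  N(−d₂) = 0.703308
Put price V = K·e^{−rT}·N(−d₂) − S·N(−d₁) = 138.402238 − 94.386140 = 44.016099
φ(d₁) = (1/√(2π))·e^{−d₁²/2} = 0.395936
ν = S·φ(d₁)·√T = 92.817434

price = 44.016099
ν = 92.817434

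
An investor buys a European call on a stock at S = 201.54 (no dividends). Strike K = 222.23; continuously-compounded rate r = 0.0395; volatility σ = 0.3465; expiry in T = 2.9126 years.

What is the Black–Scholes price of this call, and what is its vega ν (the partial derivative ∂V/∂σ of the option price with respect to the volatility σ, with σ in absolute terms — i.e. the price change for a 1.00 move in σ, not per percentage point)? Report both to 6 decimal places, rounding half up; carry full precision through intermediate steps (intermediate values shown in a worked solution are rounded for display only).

σ√T = 0.3465·√2.9126 = 0.591349
d₁ = (ln(S/K) + (r+σ²/2)T) / (σ√T) = (ln(201.54/222.23) + (0.0395+0.3465²/2)·2.9126) / 0.591349 = (-0.097725 + 0.289894) / 0.591349 = 0.324968
d₂ = d₁ − σ√T = 0.324968 − 0.591349 = -0.266381
e^{−rT} = e^{−0.0395·2.9126} = 0.891324
N(d₁) = 0.627397,  N(d₂) = 0.394973
Call price V = S·N(d₁) − K·e^{−rT}·N(d₂) = 126.445654 − 78.235790 = 48.209864
φ(d₁) = (1/√(2π))·e^{−d₁²/2} = 0.378424
ν = S·φ(d₁)·√T = 130.160766

price = 48.209864
ν = 130.160766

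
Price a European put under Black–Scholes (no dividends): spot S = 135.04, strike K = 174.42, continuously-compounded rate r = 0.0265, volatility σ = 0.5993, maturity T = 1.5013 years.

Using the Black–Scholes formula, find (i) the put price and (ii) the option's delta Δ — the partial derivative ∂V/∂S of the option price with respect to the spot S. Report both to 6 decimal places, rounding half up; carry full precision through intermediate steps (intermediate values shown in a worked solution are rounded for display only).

σ√T = 0.5993·√1.5013 = 0.734308
d₁ = (ln(S/K) + (r+σ²/2)T) / (σ√T) = (ln(135.04/174.42) + (0.0265+0.5993²/2)·1.5013) / 0.734308 = (-0.255895 + 0.309388) / 0.734308 = 0.072848
d₂ = d₁ − σ√T = 0.072848 − 0.734308 = -0.661459
e^{−rT} = e^{−0.0265·1.5013} = 0.960997
N(−d₁) = 0.470963,  N(−d₂) = 0.745841
Put price V = K·e^{−rT}·N(−d₂) − S·N(−d₁) = 125.015657 − 63.598896 = 61.416762
Δ = −N(−d₁) = -0.470963

price = 61.416762
Δ = -0.470963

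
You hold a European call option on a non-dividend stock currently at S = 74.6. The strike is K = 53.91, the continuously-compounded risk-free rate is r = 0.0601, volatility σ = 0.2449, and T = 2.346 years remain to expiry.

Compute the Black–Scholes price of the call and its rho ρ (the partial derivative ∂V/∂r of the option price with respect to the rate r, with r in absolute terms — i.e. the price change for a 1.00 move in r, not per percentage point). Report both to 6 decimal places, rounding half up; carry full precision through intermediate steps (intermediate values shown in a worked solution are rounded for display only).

σ√T = 0.2449·√2.346 = 0.375105
d₁ = (ln(S/K) + (r+σ²/2)T) / (σ√T) = (ln(74.6/53.91) + (0.0601+0.2449²/2)·2.346) / 0.375105 = (0.324825 + 0.211346) / 0.375105 = 1.429389
d₂ = d₁ − σ√T = 1.429389 − 0.375105 = 1.054284
e^{−rT} = e^{−0.0601·2.346} = 0.868494
N(d₁) = 0.923554,  N(d₂) = 0.854124
Call price V = S·N(d₁) − K·e^{−rT}·N(d₂) = 68.897114 − 39.990505 = 28.906609
ρ = K·T·e^{−rT}·N(d₂) = 93.817724

price = 28.906609
ρ = 93.817724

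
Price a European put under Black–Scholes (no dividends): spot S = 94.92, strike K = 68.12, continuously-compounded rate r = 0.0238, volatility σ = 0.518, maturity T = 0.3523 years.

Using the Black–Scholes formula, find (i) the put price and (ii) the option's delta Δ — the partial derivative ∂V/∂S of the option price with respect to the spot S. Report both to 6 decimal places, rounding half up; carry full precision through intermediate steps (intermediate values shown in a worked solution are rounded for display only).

σ√T = 0.518·√0.3523 = 0.307458
d₁ = (ln(S/K) + (r+σ²/2)T) / (σ√T) = (ln(94.92/68.12) + (0.0238+0.518²/2)·0.3523) / 0.307458 = (0.331764 + 0.055650) / 0.307458 = 1.260053
d₂ = d₁ − σ√T = 1.260053 − 0.307458 = 0.952595
e^{−rT} = e^{−0.0238·0.3523} = 0.991650
N(−d₁) = 0.103825,  N(−d₂) = 0.170398
Put price V = K·e^{−rT}·N(−d₂) − S·N(−d₁) = 11.510575 − 9.855083 = 1.655492
Δ = −N(−d₁) = -0.103825

price = 1.655492
Δ = -0.103825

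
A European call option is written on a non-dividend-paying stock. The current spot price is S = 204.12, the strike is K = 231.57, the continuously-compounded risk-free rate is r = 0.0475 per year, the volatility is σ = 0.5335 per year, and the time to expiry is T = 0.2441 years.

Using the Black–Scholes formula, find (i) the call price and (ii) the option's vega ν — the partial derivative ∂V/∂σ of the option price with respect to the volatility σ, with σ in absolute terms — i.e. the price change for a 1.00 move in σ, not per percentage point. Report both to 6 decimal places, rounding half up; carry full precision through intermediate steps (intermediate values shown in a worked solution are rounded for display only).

σ√T = 0.5335·√0.2441 = 0.263584
d₁ = (ln(S/K) + (r+σ²/2)T) / (σ√T) = (ln(204.12/231.57) + (0.0475+0.5335²/2)·0.2441) / 0.263584 = (-0.126174 + 0.046333) / 0.263584 = -0.302907
d₂ = d₁ − σ√T = -0.302907 − 0.263584 = -0.566490
e^{−rT} = e^{−0.0475·0.2441} = 0.988472
N(d₁) = 0.380980,  N(d₂) = 0.285530
Call price V = S·N(d₁) − K·e^{−rT}·N(d₂) = 77.765728 − 65.358018 = 12.407710
φ(d₁) = (1/√(2π))·e^{−d₁²/2} = 0.381054
ν = S·φ(d₁)·√T = 38.428701

price = 12.407710
ν = 38.428701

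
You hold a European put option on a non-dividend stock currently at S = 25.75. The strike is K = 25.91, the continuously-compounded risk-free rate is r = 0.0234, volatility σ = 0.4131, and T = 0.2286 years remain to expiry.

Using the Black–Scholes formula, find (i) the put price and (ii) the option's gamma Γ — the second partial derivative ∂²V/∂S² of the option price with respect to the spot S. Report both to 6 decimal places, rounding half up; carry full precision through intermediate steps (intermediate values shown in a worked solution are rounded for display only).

price = 2.037461
Γ = 0.078091

σ√T = 0.4131·√0.2286 = 0.197512
d₁ = (ln(S/K) + (r+σ²/2)T) / (σ√T) = (ln(25.75/25.91) + (0.0234+0.4131²/2)·0.2286) / 0.197512 = (-0.006194 + 0.024855) / 0.197512 = 0.094477
d₂ = d₁ − σ√T = 0.094477 − 0.197512 = -0.103035
e^{−rT} = e^{−0.0234·0.2286} = 0.994665
N(−d₁) = 0.462365,  N(−d₂) = 0.541032
Put price V = K·e^{−rT}·N(−d₂) − S·N(−d₁) = 13.943362 − 11.905901 = 2.037461
φ(d₁) = (1/√(2π))·e^{−d₁²/2} = 0.397166
Γ = φ(d₁) / (S·σ·√T) = 0.078091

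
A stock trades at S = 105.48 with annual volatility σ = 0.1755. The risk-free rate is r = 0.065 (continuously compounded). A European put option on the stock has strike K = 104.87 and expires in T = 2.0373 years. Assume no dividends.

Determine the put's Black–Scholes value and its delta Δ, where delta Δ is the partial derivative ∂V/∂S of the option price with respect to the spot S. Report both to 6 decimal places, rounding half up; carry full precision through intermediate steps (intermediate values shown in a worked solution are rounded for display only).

price = 4.476294
Δ = -0.249188

σ√T = 0.1755·√2.0373 = 0.250498
d₁ = (ln(S/K) + (r+σ²/2)T) / (σ√T) = (ln(105.48/104.87) + (0.065+0.1755²/2)·2.0373) / 0.250498 = (0.005800 + 0.163799) / 0.250498 = 0.677047
d₂ = d₁ − σ√T = 0.677047 − 0.250498 = 0.426549
e^{−rT} = e^{−0.065·2.0373} = 0.875969
N(−d₁) = 0.249188,  N(−d₂) = 0.334854
Put price V = K·e^{−rT}·N(−d₂) − S·N(−d₁) = 30.760653 − 26.284358 = 4.476294
Δ = −N(−d₁) = -0.249188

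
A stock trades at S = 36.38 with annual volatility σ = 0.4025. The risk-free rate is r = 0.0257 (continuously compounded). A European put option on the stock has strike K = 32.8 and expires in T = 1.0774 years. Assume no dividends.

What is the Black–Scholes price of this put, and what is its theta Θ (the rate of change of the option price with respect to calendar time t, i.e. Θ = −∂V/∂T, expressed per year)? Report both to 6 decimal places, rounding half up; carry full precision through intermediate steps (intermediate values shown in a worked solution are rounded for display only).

price = 3.683719
Θ = -2.078548

σ√T = 0.4025·√1.0774 = 0.417786
d₁ = (ln(S/K) + (r+σ²/2)T) / (σ√T) = (ln(36.38/32.8) + (0.0257+0.4025²/2)·1.0774) / 0.417786 = (0.103591 + 0.114962) / 0.417786 = 0.523120
d₂ = d₁ − σ√T = 0.523120 − 0.417786 = 0.105334
e^{−rT} = e^{−0.0257·1.0774} = 0.972691
N(−d₁) = 0.300445,  N(−d₂) = 0.458055
Put price V = K·e^{−rT}·N(−d₂) − S·N(−d₁) = 14.613917 − 10.930198 = 3.683719
φ(d₁) = (1/√(2π))·e^{−d₁²/2} = 0.347926
Θ = −S·φ(d₁)·σ/(2√T) + r·K·e^{−rT}·N(−d₂) = −2.454125 + 0.375578 = -2.078548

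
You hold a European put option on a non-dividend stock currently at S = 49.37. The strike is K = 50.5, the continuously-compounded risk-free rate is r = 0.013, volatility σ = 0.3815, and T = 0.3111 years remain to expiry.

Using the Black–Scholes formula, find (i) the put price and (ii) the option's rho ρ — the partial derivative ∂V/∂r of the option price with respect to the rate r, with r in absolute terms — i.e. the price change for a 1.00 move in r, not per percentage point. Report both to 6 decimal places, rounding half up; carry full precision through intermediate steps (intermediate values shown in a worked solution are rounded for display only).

price = 4.701468
ρ = -9.025428

σ√T = 0.3815·√0.3111 = 0.212787
d₁ = (ln(S/K) + (r+σ²/2)T) / (σ√T) = (ln(49.37/50.5) + (0.013+0.3815²/2)·0.3111) / 0.212787 = (-0.022630 + 0.026683) / 0.212787 = 0.019047
d₂ = d₁ − σ√T = 0.019047 − 0.212787 = -0.193739
e^{−rT} = e^{−0.013·0.3111} = 0.995964
N(−d₁) = 0.492402,  N(−d₂) = 0.576810
Put price V = K·e^{−rT}·N(−d₂) − S·N(−d₁) = 29.011339 − 24.309871 = 4.701468
ρ = −K·T·e^{−rT}·N(−d₂) = -9.025428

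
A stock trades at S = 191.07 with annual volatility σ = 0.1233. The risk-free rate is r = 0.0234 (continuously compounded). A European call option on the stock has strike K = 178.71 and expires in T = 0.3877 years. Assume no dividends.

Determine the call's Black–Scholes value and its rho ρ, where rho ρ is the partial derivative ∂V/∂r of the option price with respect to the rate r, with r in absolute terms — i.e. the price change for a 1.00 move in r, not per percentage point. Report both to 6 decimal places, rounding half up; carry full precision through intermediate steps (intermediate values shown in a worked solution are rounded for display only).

σ√T = 0.1233·√0.3877 = 0.076773
d₁ = (ln(S/K) + (r+σ²/2)T) / (σ√T) = (ln(191.07/178.71) + (0.0234+0.1233²/2)·0.3877) / 0.076773 = (0.066875 + 0.012019) / 0.076773 = 1.027631
d₂ = d₁ − σ√T = 1.027631 − 0.076773 = 0.950857
e^{−rT} = e^{−0.0234·0.3877} = 0.990969
N(d₁) = 0.847938,  N(d₂) = 0.829162
Call price V = S·N(d₁) − K·e^{−rT}·N(d₂) = 162.015550 − 146.841231 = 15.174319
ρ = K·T·e^{−rT}·N(d₂) = 56.930345

price = 15.174319
ρ = 56.930345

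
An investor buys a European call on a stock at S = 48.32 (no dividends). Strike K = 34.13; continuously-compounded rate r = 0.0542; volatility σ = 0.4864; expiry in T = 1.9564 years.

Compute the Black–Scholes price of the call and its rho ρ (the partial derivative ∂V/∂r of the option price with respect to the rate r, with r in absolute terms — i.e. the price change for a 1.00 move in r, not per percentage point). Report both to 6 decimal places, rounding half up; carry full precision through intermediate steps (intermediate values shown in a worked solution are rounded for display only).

price = 21.456887
ρ = 37.717573

σ√T = 0.4864·√1.9564 = 0.680334
d₁ = (ln(S/K) + (r+σ²/2)T) / (σ√T) = (ln(48.32/34.13) + (0.0542+0.4864²/2)·1.9564) / 0.680334 = (0.347669 + 0.337464) / 0.680334 = 1.007053
d₂ = d₁ − σ√T = 1.007053 − 0.680334 = 0.326719
e^{−rT} = e^{−0.0542·1.9564} = 0.899391
N(d₁) = 0.843045,  N(d₂) = 0.628060
Call price V = S·N(d₁) − K·e^{−rT}·N(d₂) = 40.735957 − 19.279070 = 21.456887
ρ = K·T·e^{−rT}·N(d₂) = 37.717573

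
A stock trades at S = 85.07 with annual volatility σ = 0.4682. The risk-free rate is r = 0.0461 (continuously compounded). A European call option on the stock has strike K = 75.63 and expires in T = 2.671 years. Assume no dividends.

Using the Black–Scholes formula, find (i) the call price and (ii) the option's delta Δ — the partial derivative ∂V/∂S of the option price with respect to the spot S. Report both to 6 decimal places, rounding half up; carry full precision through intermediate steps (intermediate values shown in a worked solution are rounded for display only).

σ√T = 0.4682·√2.671 = 0.765188
d₁ = (ln(S/K) + (r+σ²/2)T) / (σ√T) = (ln(85.07/75.63) + (0.0461+0.4682²/2)·2.671) / 0.765188 = (0.117621 + 0.415890) / 0.765188 = 0.697228
d₂ = d₁ − σ√T = 0.697228 − 0.765188 = -0.067960
e^{−rT} = e^{−0.0461·2.671} = 0.884146
N(d₁) = 0.757170,  N(d₂) = 0.472909
Call price V = S·N(d₁) − K·e^{−rT}·N(d₂) = 64.412460 − 31.622446 = 32.790014
Δ = N(d₁) = 0.757170

price = 32.790014
Δ = 0.757170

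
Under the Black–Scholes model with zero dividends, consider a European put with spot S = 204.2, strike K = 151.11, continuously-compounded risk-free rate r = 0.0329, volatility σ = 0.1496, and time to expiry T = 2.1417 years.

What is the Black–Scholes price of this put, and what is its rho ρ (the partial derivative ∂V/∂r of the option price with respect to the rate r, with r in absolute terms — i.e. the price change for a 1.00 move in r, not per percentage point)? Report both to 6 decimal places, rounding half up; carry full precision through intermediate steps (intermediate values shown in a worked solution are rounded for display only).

σ√T = 0.1496·√2.1417 = 0.218933
d₁ = (ln(S/K) + (r+σ²/2)T) / (σ√T) = (ln(204.2/151.11) + (0.0329+0.1496²/2)·2.1417) / 0.218933 = (0.301092 + 0.094428) / 0.218933 = 1.806580
d₂ = d₁ − σ√T = 1.806580 − 0.218933 = 1.587647
e^{−rT} = e^{−0.0329·2.1417} = 0.931963
N(−d₁) = 0.035414,  N(−d₂) = 0.056183
Put price V = K·e^{−rT}·N(−d₂) − S·N(−d₁) = 7.912212 − 7.231525 = 0.680687
ρ = −K·T·e^{−rT}·N(−d₂) = -16.945584

price = 0.680687
ρ = -16.945584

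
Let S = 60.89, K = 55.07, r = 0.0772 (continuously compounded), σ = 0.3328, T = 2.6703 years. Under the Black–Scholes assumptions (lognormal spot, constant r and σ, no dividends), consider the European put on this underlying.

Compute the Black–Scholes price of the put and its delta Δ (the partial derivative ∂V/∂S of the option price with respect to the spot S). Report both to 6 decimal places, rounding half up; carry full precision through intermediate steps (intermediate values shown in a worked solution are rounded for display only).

σ√T = 0.3328·√2.6703 = 0.543830
d₁ = (ln(S/K) + (r+σ²/2)T) / (σ√T) = (ln(60.89/55.07) + (0.0772+0.3328²/2)·2.6703) / 0.543830 = (0.100464 + 0.354023) / 0.543830 = 0.835714
d₂ = d₁ − σ√T = 0.835714 − 0.543830 = 0.291884
e^{−rT} = e^{−0.0772·2.6703} = 0.813713
N(−d₁) = 0.201658,  N(−d₂) = 0.385188
Put price V = K·e^{−rT}·N(−d₂) − S·N(−d₁) = 17.260718 − 12.278946 = 4.981772
Δ = −N(−d₁) = -0.201658

price = 4.981772
Δ = -0.201658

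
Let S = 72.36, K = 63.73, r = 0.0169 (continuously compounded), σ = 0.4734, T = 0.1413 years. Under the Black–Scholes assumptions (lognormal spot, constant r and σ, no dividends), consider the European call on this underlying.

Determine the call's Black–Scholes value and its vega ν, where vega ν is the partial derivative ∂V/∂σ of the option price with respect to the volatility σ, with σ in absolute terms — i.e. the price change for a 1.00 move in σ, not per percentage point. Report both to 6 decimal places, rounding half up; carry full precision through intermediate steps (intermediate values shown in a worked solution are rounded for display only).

σ√T = 0.4734·√0.1413 = 0.177951
d₁ = (ln(S/K) + (r+σ²/2)T) / (σ√T) = (ln(72.36/63.73) + (0.0169+0.4734²/2)·0.1413) / 0.177951 = (0.126998 + 0.018221) / 0.177951 = 0.816066
d₂ = d₁ − σ√T = 0.816066 − 0.177951 = 0.638116
e^{−rT} = e^{−0.0169·0.1413} = 0.997615
N(d₁) = 0.792769,  N(d₂) = 0.738301
Call price V = S·N(d₁) − K·e^{−rT}·N(d₂) = 57.364754 − 46.939684 = 10.425069
φ(d₁) = (1/√(2π))·e^{−d₁²/2} = 0.285955
ν = S·φ(d₁)·√T = 7.777992

price = 10.425069
ν = 7.777992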